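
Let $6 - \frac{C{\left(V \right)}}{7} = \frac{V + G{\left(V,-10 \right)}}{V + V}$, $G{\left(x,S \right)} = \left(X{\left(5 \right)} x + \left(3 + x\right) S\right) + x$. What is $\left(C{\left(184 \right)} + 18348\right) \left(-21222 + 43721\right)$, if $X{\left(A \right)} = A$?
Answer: $\frac{76177046703}{184} \approx 4.1401 \cdot 10^{8}$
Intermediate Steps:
$G{\left(x,S \right)} = 6 x + S \left(3 + x\right)$ ($G{\left(x,S \right)} = \left(5 x + \left(3 + x\right) S\right) + x = \left(5 x + S \left(3 + x\right)\right) + x = 6 x + S \left(3 + x\right)$)
$C{\left(V \right)} = 42 - \frac{7 \left(-30 - 3 V\right)}{2 V}$ ($C{\left(V \right)} = 42 - 7 \frac{V + \left(3 \left(-10\right) + 6 V - 10 V\right)}{V + V} = 42 - 7 \frac{V - \left(30 + 4 V\right)}{2 V} = 42 - 7 \left(V - \left(30 + 4 V\right)\right) \frac{1}{2 V} = 42 - 7 \left(-30 - 3 V\right) \frac{1}{2 V} = 42 - 7 \frac{-30 - 3 V}{2 V} = 42 - \frac{7 \left(-30 - 3 V\right)}{2 V}$)
$\left(C{\left(184 \right)} + 18348\right) \left(-21222 + 43721\right) = \left(\left(\frac{105}{2} + \frac{105}{184}\right) + 18348\right) \left(-21222 + 43721\right) = \left(\left(\frac{105}{2} + 105 \cdot \frac{1}{184}\right) + 18348\right) 22499 = \left(\left(\frac{105}{2} + \frac{105}{184}\right) + 18348\right) 22499 = \left(\frac{9765}{184} + 18348\right) 22499 = \frac{3385797}{184} \cdot 22499 = \frac{76177046703}{184}$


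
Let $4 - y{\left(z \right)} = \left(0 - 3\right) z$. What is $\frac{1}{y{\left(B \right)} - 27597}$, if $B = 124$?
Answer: $- \frac{1}{27221} \approx -3.6736 \cdot 10^{-5}$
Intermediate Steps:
$y{\left(z \right)} = 4 + 3 z$ ($y{\left(z \right)} = 4 - \left(0 - 3\right) z = 4 - - 3 z = 4 + 3 z$)
$\frac{1}{y{\left(B \right)} - 27597} = \frac{1}{\left(4 + 3 \cdot 124\right) - 27597} = \frac{1}{\left(4 + 372\right) - 27597} = \frac{1}{376 - 27597} = \frac{1}{-27221} = - \frac{1}{27221}$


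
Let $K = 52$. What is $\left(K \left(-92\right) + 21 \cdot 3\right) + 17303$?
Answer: $12582$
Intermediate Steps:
$\left(K \left(-92\right) + 21 \cdot 3\right) + 17303 = \left(52 \left(-92\right) + 21 \cdot 3\right) + 17303 = \left(-4784 + 63\right) + 17303 = -4721 + 17303 = 12582$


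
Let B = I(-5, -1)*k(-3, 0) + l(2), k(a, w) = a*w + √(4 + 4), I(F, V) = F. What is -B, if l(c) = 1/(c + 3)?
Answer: -⅕ + 10*√2 ≈ 13.942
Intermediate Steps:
l(c) = 1/(3 + c)
k(a, w) = 2*√2 + a*w (k(a, w) = a*w + √8 = a*w + 2*√2 = 2*√2 + a*w)
B = ⅕ - 10*√2 (B = -5*(2*√2 - 3*0) + 1/(3 + 2) = -5*(2*√2 + 0) + 1/5 = -10*√2 + ⅕ = ⅕ - 10*√2 ≈ -13.942)
-B = -(⅕ - 10*√2) = -⅕ + 10*√2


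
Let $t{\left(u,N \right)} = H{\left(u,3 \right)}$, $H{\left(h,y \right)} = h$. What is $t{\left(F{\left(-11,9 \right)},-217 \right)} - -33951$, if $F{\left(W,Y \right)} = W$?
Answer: $33940$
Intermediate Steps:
$t{\left(u,N \right)} = u$
$t{\left(F{\left(-11,9 \right)},-217 \right)} - -33951 = -11 - -33951 = -11 + 33951 = 33940$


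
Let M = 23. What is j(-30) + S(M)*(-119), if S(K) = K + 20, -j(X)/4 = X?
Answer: -4997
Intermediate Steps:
j(X) = -4*X
S(K) = 20 + K
j(-30) + S(M)*(-119) = -4*(-30) + (20 + 23)*(-119) = 120 + 43*(-119) = 120 - 5117 = -4997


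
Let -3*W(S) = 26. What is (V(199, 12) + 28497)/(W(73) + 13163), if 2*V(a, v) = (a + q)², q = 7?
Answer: 149145/39463 ≈ 3.7794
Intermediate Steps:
W(S) = -26/3 (W(S) = -⅓*26 = -26/3)
V(a, v) = (7 + a)²/2 (V(a, v) = (a + 7)²/2 = (7 + a)²/2)
(V(199, 12) + 28497)/(W(73) + 13163) = ((7 + 199)²/2 + 28497)/(-26/3 + 13163) = ((½)*206² + 28497)/(39463/3) = ((½)*42436 + 28497)*(3/39463) = (21218 + 28497)*(3/39463) = 49715*(3/39463) = 149145/39463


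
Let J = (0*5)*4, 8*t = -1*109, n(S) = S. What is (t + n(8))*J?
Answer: 0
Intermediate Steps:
t = -109/8 (t = (-1*109)/8 = (⅛)*(-109) = -109/8 ≈ -13.625)
J = 0 (J = 0*4 = 0)
(t + n(8))*J = (-109/8 + 8)*0 = -45/8*0 = 0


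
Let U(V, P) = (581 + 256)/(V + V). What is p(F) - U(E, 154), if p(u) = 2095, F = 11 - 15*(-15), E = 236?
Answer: 988003/472 ≈ 2093.2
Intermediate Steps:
F = 236 (F = 11 + 225 = 236)
U(V, P) = 837/(2*V) (U(V, P) = 837/((2*V)) = 837*(1/(2*V)) = 837/(2*V))
p(F) - U(E, 154) = 2095 - 837/(2*236) = 2095 - 1*837/472 = 2095 - 837/472 = 988003/472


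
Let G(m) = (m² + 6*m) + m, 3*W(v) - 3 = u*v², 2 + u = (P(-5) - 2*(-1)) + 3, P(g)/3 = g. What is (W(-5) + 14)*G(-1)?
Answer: 510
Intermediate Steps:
P(g) = 3*g
u = -12 (u = -2 + ((3*(-5) - 2*(-1)) + 3) = -2 + ((-15 + 2) + 3) = -2 + (-13 + 3) = -2 - 10 = -12)
W(v) = 1 - 4*v² (W(v) = 1 + (-12*v²)/3 = 1 - 4*v²)
G(m) = m² + 7*m
(W(-5) + 14)*G(-1) = ((1 - 4*(-5)²) + 14)*(-(7 - 1)) = ((1 - 4*25) + 14)*(-1*6) = ((1 - 100) + 14)*(-6) = (-99 + 14)*(-6) = -85*(-6) = 510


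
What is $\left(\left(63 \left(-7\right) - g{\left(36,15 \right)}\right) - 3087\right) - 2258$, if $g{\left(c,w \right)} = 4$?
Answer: $-5790$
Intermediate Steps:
$\left(\left(63 \left(-7\right) - g{\left(36,15 \right)}\right) - 3087\right) - 2258 = \left(\left(63 \left(-7\right) - 4\right) - 3087\right) - 2258 = \left(\left(-441 - 4\right) - 3087\right) - 2258 = \left(-445 - 3087\right) - 2258 = -3532 - 2258 = -5790$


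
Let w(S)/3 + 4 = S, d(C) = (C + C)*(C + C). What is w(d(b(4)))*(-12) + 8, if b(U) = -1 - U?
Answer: -3448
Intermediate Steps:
d(C) = 4*C² (d(C) = (2*C)*(2*C) = 4*C²)
w(S) = -12 + 3*S
w(d(b(4)))*(-12) + 8 = (-12 + 3*(4*(-1 - 1*4)²))*(-12) + 8 = (-12 + 3*(4*(-1 - 4)²))*(-12) + 8 = (-12 + 3*(4*(-5)²))*(-12) + 8 = (-12 + 3*(4*25))*(-12) + 8 = (-12 + 3*100)*(-12) + 8 = (-12 + 300)*(-12) + 8 = 288*(-12) + 8 = -3456 + 8 = -3448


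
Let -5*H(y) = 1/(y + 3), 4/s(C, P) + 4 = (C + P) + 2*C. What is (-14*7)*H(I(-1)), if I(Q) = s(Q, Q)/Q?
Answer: 28/5 ≈ 5.6000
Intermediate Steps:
s(C, P) = 4/(-4 + P + 3*C) (s(C, P) = 4/(-4 + ((C + P) + 2*C)) = 4/(-4 + (P + 3*C)) = 4/(-4 + P + 3*C))
I(Q) = 4/(Q*(-4 + 4*Q)) (I(Q) = (4/(-4 + Q + 3*Q))/Q = (4/(-4 + 4*Q))/Q = 4/(Q*(-4 + 4*Q)))
H(y) = -1/(5*(3 + y)) (H(y) = -1/(5*(y + 3)) = -1/(5*(3 + y)))
(-14*7)*H(I(-1)) = (-14*7)*(-1/(15 + 5*(1/((-1)*(-1 - 1))))) = -(-98)/(15 + 5*(-1/(-2))) = -(-98)/(15 + 5*(-1*(-½))) = -(-98)/(15 + 5*(½)) = -(-98)/(15 + 5/2) = -(-98)/35/2 = -(-98)*2/35 = -98*(-2/35) = 28/5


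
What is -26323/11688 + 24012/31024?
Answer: -33499531/22663032 ≈ -1.4782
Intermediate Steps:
-26323/11688 + 24012/31024 = -26323*1/11688 + 24012*(1/31024) = -26323/11688 + 6003/7756 = -33499531/22663032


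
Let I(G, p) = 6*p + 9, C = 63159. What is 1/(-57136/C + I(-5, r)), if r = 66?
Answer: 63159/25522259 ≈ 0.0024747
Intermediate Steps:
I(G, p) = 9 + 6*p
1/(-57136/C + I(-5, r)) = 1/(-57136/63159 + (9 + 6*66)) = 1/(-57136*1/63159 + (9 + 396)) = 1/(-57136/63159 + 405) = 1/(25522259/63159) = 63159/25522259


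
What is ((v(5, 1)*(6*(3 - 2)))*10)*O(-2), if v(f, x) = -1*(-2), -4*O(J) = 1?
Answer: -30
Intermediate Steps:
O(J) = -1/4 (O(J) = -1/4*1 = -1/4)
v(f, x) = 2
((v(5, 1)*(6*(3 - 2)))*10)*O(-2) = ((2*(6*(3 - 2)))*10)*(-1/4) = ((2*(6*1))*10)*(-1/4) = ((2*6)*10)*(-1/4) = (12*10)*(-1/4) = 120*(-1/4) = -30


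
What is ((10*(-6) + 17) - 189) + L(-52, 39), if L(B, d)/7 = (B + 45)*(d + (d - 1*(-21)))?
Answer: -5083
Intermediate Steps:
L(B, d) = 7*(21 + 2*d)*(45 + B) (L(B, d) = 7*((B + 45)*(d + (d - 1*(-21)))) = 7*((45 + B)*(d + (d + 21))) = 7*((45 + B)*(d + (21 + d))) = 7*((45 + B)*(21 + 2*d)) = 7*((21 + 2*d)*(45 + B)) = 7*(21 + 2*d)*(45 + B))
((10*(-6) + 17) - 189) + L(-52, 39) = ((10*(-6) + 17) - 189) + (6615 + 147*(-52) + 630*39 + 14*(-52)*39) = ((-60 + 17) - 189) + (6615 - 7644 + 24570 - 28392) = (-43 - 189) - 4851 = -232 - 4851 = -5083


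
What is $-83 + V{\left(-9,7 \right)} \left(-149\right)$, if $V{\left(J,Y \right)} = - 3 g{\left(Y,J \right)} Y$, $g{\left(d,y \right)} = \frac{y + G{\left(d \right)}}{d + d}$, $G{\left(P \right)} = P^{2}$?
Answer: $8857$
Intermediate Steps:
$g{\left(d,y \right)} = \frac{y + d^{2}}{2 d}$ ($g{\left(d,y \right)} = \frac{y + d^{2}}{d + d} = \frac{y + d^{2}}{2 d}$)
$V{\left(J,Y \right)} = - \frac{3 J}{2} - \frac{3 Y^{2}}{2}$ ($V{\left(J,Y \right)} = - 3 \frac{J + Y^{2}}{2 Y} Y = - \frac{3 \left(J + Y^{2}\right)}{2 Y} Y = - \frac{3 J}{2} - \frac{3 Y^{2}}{2}$)
$-83 + V{\left(-9,7 \right)} \left(-149\right) = -83 + \left(\left(- \frac{3}{2}\right) \left(-9\right) - \frac{3 \cdot 7^{2}}{2}\right) \left(-149\right) = -83 + \left(\frac{27}{2} - \frac{147}{2}\right) \left(-149\right) = -83 - -8940 = -83 + 8940 = 8857$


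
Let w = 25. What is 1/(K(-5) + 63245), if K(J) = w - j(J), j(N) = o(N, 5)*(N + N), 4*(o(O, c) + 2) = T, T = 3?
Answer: 2/126515 ≈ 1.5808e-5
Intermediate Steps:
o(O, c) = -5/4 (o(O, c) = -2 + (¼)*3 = -2 + ¾ = -5/4)
j(N) = -5*N/2 (j(N) = -5*(N + N)/4 = -5*N/2)
K(J) = 25 + 5*J/2 (K(J) = 25 - (-5)*J/2 = 25 + 5*J/2)
1/(K(-5) + 63245) = 1/((25 + (5/2)*(-5)) + 63245) = 1/((25 - 25/2) + 63245) = 1/(25/2 + 63245) = 1/(126515/2) = 2/126515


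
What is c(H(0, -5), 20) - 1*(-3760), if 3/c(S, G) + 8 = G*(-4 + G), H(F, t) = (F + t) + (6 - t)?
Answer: 391041/104 ≈ 3760.0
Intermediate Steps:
H(F, t) = 6 + F
c(S, G) = 3/(-8 + G*(-4 + G))
c(H(0, -5), 20) - 1*(-3760) = 3/(-8 + 20**2 - 4*20) - 1*(-3760) = 3/(-8 + 400 - 80) + 3760 = 3/312 + 3760 = 3*(1/312) + 3760 = 1/104 + 3760 = 391041/104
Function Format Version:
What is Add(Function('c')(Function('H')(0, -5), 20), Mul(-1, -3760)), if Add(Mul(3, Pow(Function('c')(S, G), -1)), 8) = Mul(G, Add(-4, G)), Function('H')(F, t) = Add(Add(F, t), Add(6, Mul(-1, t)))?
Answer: Rational(391041, 104) ≈ 3760.0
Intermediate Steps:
Function('H')(F, t) = Add(6, F)
Function('c')(S, G) = Mul(3, Pow(Add(-8, Mul(G, Add(-4, G))), -1))
Add(Function('c')(Function('H')(0, -5), 20), Mul(-1, -3760)) = Add(Mul(3, Pow(Add(-8, Pow(20, 2), Mul(-4, 20)), -1)), Mul(-1, -3760)) = Add(Mul(3, Pow(Add(-8, 400, -80), -1)), 3760) = Add(Mul(3, Pow(312, -1)), 3760) = Add(Mul(3, Rational(1, 312)), 3760) = Add(Rational(1, 104), 3760) = Rational(391041, 104)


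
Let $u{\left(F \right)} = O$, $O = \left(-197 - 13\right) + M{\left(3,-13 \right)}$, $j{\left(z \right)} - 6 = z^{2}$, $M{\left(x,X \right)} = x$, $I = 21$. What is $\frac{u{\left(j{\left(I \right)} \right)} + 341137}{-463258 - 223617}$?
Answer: $- \frac{68186}{137375} \approx -0.49635$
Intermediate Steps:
$j{\left(z \right)} = 6 + z^{2}$
$O = -207$ ($O = \left(-197 - 13\right) + 3 = -210 + 3 = -207$)
$u{\left(F \right)} = -207$
$\frac{u{\left(j{\left(I \right)} \right)} + 341137}{-463258 - 223617} = \frac{-207 + 341137}{-463258 - 223617} = \frac{340930}{-686875} = 340930 \left(- \frac{1}{686875}\right) = - \frac{68186}{137375}$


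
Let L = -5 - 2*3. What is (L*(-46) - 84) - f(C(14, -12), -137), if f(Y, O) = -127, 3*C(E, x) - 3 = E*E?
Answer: 549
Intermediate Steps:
L = -11 (L = -5 - 6 = -11)
C(E, x) = 1 + E²/3 (C(E, x) = 1 + (E*E)/3 = 1 + E²/3)
(L*(-46) - 84) - f(C(14, -12), -137) = (-11*(-46) - 84) - 1*(-127) = (506 - 84) + 127 = 422 + 127 = 549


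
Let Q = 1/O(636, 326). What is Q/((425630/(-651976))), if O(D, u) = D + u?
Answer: -12538/7874155 ≈ -0.0015923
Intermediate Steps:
Q = 1/962 (Q = 1/(636 + 326) = 1/962 ≈ 0.0010395)
Q/((425630/(-651976))) = 1/(962*((425630/(-651976)))) = 1/(962*((425630*(-1/651976)))) = 1/(962*(-212815/325988)) = (1/962)*(-325988/212815) = -12538/7874155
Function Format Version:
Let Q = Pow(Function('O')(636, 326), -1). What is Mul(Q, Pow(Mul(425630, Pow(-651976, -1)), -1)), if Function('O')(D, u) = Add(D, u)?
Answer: Rational(-12538, 7874155) ≈ -0.0015923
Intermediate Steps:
Q = Rational(1, 962) (Q = Pow(Add(636, 326), -1) = Pow(962, -1) = Rational(1, 962) ≈ 0.0010395)
Mul(Q, Pow(Mul(425630, Pow(-651976, -1)), -1)) = Mul(Rational(1, 962), Pow(Mul(425630, Pow(-651976, -1)), -1)) = Mul(Rational(1, 962), Pow(Mul(425630, Rational(-1, 651976)), -1)) = Mul(Rational(1, 962), Pow(Rational(-212815, 325988), -1)) = Mul(Rational(1, 962), Rational(-325988, 212815)) = Rational(-12538, 7874155)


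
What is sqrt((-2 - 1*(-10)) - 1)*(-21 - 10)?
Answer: -31*sqrt(7) ≈ -82.018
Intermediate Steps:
sqrt((-2 - 1*(-10)) - 1)*(-21 - 10) = sqrt((-2 + 10) - 1)*(-31) = sqrt(8 - 1)*(-31) = sqrt(7)*(-31) = -31*sqrt(7)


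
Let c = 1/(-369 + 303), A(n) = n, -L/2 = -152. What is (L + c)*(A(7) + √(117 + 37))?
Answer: 140441/66 + 20063*√154/66 ≈ 5900.3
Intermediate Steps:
L = 304 (L = -2*(-152) = 304)
c = -1/66 (c = 1/(-66) = -1/66 ≈ -0.015152)
(L + c)*(A(7) + √(117 + 37)) = (304 - 1/66)*(7 + √(117 + 37)) = 20063*(7 + √154)/66 = 140441/66 + 20063*√154/66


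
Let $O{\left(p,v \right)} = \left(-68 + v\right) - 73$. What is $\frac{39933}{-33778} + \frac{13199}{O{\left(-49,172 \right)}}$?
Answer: $\frac{444597899}{1047118} \approx 424.59$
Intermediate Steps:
$O{\left(p,v \right)} = -141 + v$
$\frac{39933}{-33778} + \frac{13199}{O{\left(-49,172 \right)}} = \frac{39933}{-33778} + \frac{13199}{-141 + 172} = 39933 \left(- \frac{1}{33778}\right) + \frac{13199}{31} = - \frac{39933}{33778} + 13199 \cdot \frac{1}{31} = - \frac{39933}{33778} + \frac{13199}{31} = \frac{444597899}{1047118}$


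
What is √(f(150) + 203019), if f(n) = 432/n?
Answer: √5075547/5 ≈ 450.58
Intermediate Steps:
√(f(150) + 203019) = √(432/150 + 203019) = √(432*(1/150) + 203019) = √(72/25 + 203019) = √(5075547/25) = √5075547/5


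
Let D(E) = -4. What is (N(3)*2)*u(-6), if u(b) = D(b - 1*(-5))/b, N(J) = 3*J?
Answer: 12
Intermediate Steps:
u(b) = -4/b
(N(3)*2)*u(-6) = ((3*3)*2)*(-4/(-6)) = (9*2)*(-4*(-⅙)) = 18*(⅔) = 12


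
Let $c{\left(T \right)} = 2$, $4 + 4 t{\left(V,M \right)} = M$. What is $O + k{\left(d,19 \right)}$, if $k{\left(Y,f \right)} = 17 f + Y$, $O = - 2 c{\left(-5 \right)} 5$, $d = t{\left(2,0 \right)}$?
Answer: $302$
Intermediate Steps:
$t{\left(V,M \right)} = -1 + \frac{M}{4}$
$d = -1$ ($d = -1 + \frac{1}{4} \cdot 0 = -1 + 0 = -1$)
$O = -20$ ($O = \left(-2\right) 2 \cdot 5 = \left(-4\right) 5 = -20$)
$k{\left(Y,f \right)} = Y + 17 f$
$O + k{\left(d,19 \right)} = -20 + \left(-1 + 17 \cdot 19\right) = -20 + \left(-1 + 323\right) = -20 + 322 = 302$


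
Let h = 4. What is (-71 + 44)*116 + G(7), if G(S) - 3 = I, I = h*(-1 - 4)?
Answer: -3149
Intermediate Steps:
I = -20 (I = 4*(-1 - 4) = 4*(-5) = -20)
G(S) = -17 (G(S) = 3 - 20 = -17)
(-71 + 44)*116 + G(7) = (-71 + 44)*116 - 17 = -27*116 - 17 = -3132 - 17 = -3149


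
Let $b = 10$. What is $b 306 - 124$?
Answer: $2936$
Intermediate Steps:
$b 306 - 124 = 10 \cdot 306 - 124 = 3060 - 124 = 2936$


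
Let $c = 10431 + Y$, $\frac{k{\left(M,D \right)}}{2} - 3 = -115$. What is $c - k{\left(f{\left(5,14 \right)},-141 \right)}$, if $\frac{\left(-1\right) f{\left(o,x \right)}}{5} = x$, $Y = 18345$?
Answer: $29000$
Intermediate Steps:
$f{\left(o,x \right)} = - 5 x$
$k{\left(M,D \right)} = -224$ ($k{\left(M,D \right)} = 6 + 2 \left(-115\right) = 6 - 230 = -224$)
$c = 28776$ ($c = 10431 + 18345 = 28776$)
$c - k{\left(f{\left(5,14 \right)},-141 \right)} = 28776 - -224 = 28776 + 224 = 29000$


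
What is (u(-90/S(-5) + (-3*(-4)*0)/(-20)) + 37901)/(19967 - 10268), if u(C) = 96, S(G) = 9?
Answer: 37997/9699 ≈ 3.9176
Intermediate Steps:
(u(-90/S(-5) + (-3*(-4)*0)/(-20)) + 37901)/(19967 - 10268) = (96 + 37901)/(19967 - 10268) = 37997/9699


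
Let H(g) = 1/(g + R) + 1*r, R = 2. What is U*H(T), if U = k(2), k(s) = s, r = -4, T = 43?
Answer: -358/45 ≈ -7.9556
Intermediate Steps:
U = 2
H(g) = -4 + 1/(2 + g) (H(g) = 1/(g + 2) + 1*(-4) = 1/(2 + g) - 4 = -4 + 1/(2 + g))
U*H(T) = 2*((-7 - 4*43)/(2 + 43)) = 2*((-7 - 172)/45) = 2*((1/45)*(-179)) = 2*(-179/45) = -358/45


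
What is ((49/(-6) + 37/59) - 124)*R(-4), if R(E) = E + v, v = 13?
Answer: -139695/118 ≈ -1183.9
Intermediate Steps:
R(E) = 13 + E (R(E) = E + 13 = 13 + E)
((49/(-6) + 37/59) - 124)*R(-4) = ((49/(-6) + 37/59) - 124)*(13 - 4) = ((49*(-1/6) + 37*(1/59)) - 124)*9 = ((-49/6 + 37/59) - 124)*9 = (-2669/354 - 124)*9 = -46565/354*9 = -139695/118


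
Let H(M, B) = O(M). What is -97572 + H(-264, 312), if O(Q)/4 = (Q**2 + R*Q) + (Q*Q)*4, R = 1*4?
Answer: 1292124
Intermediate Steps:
R = 4
O(Q) = 16*Q + 20*Q**2 (O(Q) = 4*((Q**2 + 4*Q) + (Q*Q)*4) = 4*((Q**2 + 4*Q) + Q**2*4) = 4*((Q**2 + 4*Q) + 4*Q**2) = 4*(4*Q + 5*Q**2) = 16*Q + 20*Q**2)
H(M, B) = 4*M*(4 + 5*M)
-97572 + H(-264, 312) = -97572 + 4*(-264)*(4 + 5*(-264)) = -97572 + 4*(-264)*(4 - 1320) = -97572 + 4*(-264)*(-1316) = -97572 + 1389696 = 1292124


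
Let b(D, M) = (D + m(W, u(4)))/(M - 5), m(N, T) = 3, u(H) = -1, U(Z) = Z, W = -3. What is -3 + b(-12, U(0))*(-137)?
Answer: -1248/5 ≈ -249.60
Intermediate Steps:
b(D, M) = (3 + D)/(-5 + M) (b(D, M) = (D + 3)/(M - 5) = (3 + D)/(-5 + M))
-3 + b(-12, U(0))*(-137) = -3 + ((3 - 12)/(-5 + 0))*(-137) = -3 + (-9/(-5))*(-137) = -3 - ⅕*(-9)*(-137) = -3 + (9/5)*(-137) = -3 - 1233/5 = -1248/5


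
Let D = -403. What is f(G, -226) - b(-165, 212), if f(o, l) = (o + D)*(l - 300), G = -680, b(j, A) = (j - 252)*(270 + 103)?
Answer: 725199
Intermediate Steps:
b(j, A) = -93996 + 373*j (b(j, A) = (-252 + j)*373 = -93996 + 373*j)
f(o, l) = (-403 + o)*(-300 + l) (f(o, l) = (o - 403)*(l - 300) = (-403 + o)*(-300 + l))
f(G, -226) - b(-165, 212) = (120900 - 403*(-226) - 300*(-680) - 226*(-680)) - (-93996 + 373*(-165)) = (120900 + 91078 + 204000 + 153680) - (-93996 - 61545) = 569658 - 1*(-155541) = 569658 + 155541 = 725199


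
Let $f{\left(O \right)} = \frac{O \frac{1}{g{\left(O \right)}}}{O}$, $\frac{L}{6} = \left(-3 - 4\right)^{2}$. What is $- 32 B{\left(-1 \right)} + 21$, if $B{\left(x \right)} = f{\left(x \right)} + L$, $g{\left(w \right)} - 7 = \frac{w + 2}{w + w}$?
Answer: $- \frac{122095}{13} \approx -9391.9$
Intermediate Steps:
$g{\left(w \right)} = 7 + \frac{2 + w}{2 w}$ ($g{\left(w \right)} = 7 + \frac{w + 2}{w + w} = 7 + \frac{2 + w}{2 w}$)
$L = 294$ ($L = 6 \left(-3 - 4\right)^{2} = 6 \left(-7\right)^{2} = 6 \cdot 49 = 294$)
$f{\left(O \right)} = \frac{1}{\frac{15}{2} + \frac{1}{O}}$ ($f{\left(O \right)} = \frac{O \frac{1}{\frac{15}{2} + \frac{1}{O}}}{O} = \frac{1}{\frac{15}{2} + \frac{1}{O}}$)
$B{\left(x \right)} = 294 + \frac{2 x}{2 + 15 x}$ ($B{\left(x \right)} = \frac{2 x}{2 + 15 x} + 294 = 294 + \frac{2 x}{2 + 15 x}$)
$- 32 B{\left(-1 \right)} + 21 = - 32 \frac{4 \left(147 + 1103 \left(-1\right)\right)}{2 + 15 \left(-1\right)} + 21 = - 32 \frac{4 \left(147 - 1103\right)}{2 - 15} + 21 = - 32 \cdot 4 \frac{1}{-13} \left(-956\right) + 21 = - 32 \cdot 4 \left(- \frac{1}{13}\right) \left(-956\right) + 21 = \left(-32\right) \frac{3824}{13} + 21 = - \frac{122368}{13} + 21 = - \frac{122095}{13}$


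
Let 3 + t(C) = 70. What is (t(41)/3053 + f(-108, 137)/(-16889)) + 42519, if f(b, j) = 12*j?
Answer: 2192365765154/51562117 ≈ 42519.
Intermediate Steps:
t(C) = 67 (t(C) = -3 + 70 = 67)
(t(41)/3053 + f(-108, 137)/(-16889)) + 42519 = (67/3053 + (12*137)/(-16889)) + 42519 = (67*(1/3053) + 1644*(-1/16889)) + 42519 = (67/3053 - 1644/16889) + 42519 = -3887569/51562117 + 42519 = 2192365765154/51562117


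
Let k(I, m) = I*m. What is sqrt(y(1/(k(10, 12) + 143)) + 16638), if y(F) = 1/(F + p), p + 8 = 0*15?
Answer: sqrt(73582815453)/2103 ≈ 128.99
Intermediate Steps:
p = -8 (p = -8 + 0*15 = -8 + 0 = -8)
y(F) = 1/(-8 + F) (y(F) = 1/(F - 8) = 1/(-8 + F))
sqrt(y(1/(k(10, 12) + 143)) + 16638) = sqrt(1/(-8 + 1/(10*12 + 143)) + 16638) = sqrt(1/(-8 + 1/(120 + 143)) + 16638) = sqrt(1/(-8 + 1/263) + 16638) = sqrt(1/(-2103/263) + 16638) = sqrt(-263/2103 + 16638) = sqrt(34989451/2103) = sqrt(73582815453)/2103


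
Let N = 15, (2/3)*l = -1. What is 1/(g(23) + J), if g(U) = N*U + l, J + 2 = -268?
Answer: 2/147 ≈ 0.013605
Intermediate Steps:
l = -3/2 (l = (3/2)*(-1) = -3/2 ≈ -1.5000)
J = -270 (J = -2 - 268 = -270)
g(U) = -3/2 + 15*U (g(U) = 15*U - 3/2 = -3/2 + 15*U)
1/(g(23) + J) = 1/((-3/2 + 15*23) - 270) = 1/((-3/2 + 345) - 270) = 1/(687/2 - 270) = 1/(147/2) = 2/147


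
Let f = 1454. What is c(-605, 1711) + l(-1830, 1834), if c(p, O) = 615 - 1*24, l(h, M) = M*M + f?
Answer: 3365601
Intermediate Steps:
l(h, M) = 1454 + M² (l(h, M) = M*M + 1454 = M² + 1454 = 1454 + M²)
c(p, O) = 591 (c(p, O) = 615 - 24 = 591)
c(-605, 1711) + l(-1830, 1834) = 591 + (1454 + 1834²) = 591 + (1454 + 3363556) = 591 + 3365010 = 3365601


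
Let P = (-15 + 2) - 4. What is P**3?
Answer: -4913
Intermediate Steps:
P = -17 (P = -13 - 4 = -17)
P**3 = (-17)**3 = -4913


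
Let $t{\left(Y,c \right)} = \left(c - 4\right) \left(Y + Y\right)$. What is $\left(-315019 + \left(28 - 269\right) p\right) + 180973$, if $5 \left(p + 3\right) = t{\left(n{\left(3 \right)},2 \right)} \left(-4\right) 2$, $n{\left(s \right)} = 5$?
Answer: $-141035$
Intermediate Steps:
$t{\left(Y,c \right)} = 2 Y \left(-4 + c\right)$ ($t{\left(Y,c \right)} = \left(-4 + c\right) 2 Y = 2 Y \left(-4 + c\right)$)
$p = 29$ ($p = -3 + \frac{2 \cdot 5 \left(-4 + 2\right) \left(-4\right) 2}{5} = -3 + \frac{2 \cdot 5 \left(-2\right) \left(-4\right) 2}{5} = -3 + \frac{\left(-20\right) \left(-4\right) 2}{5} = -3 + \frac{80 \cdot 2}{5} = -3 + \frac{1}{5} \cdot 160 = -3 + 32 = 29$)
$\left(-315019 + \left(28 - 269\right) p\right) + 180973 = \left(-315019 + \left(28 - 269\right) 29\right) + 180973 = \left(-315019 - 6989\right) + 180973 = -322008 + 180973 = -141035$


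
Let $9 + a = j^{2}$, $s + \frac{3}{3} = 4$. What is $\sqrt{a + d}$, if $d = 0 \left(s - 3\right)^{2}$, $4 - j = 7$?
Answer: $0$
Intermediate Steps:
$s = 3$ ($s = -1 + 4 = 3$)
$j = -3$ ($j = 4 - 7 = -3$)
$a = 0$ ($a = -9 + \left(-3\right)^{2} = -9 + 9 = 0$)
$d = 0$ ($d = 0 \left(3 - 3\right)^{2} = 0 \cdot 0^{2} = 0 \cdot 0 = 0$)
$\sqrt{a + d} = \sqrt{0 + 0} = \sqrt{0} = 0$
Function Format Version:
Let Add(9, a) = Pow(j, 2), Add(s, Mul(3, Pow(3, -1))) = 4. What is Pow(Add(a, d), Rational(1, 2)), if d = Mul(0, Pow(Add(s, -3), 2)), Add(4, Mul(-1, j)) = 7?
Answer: 0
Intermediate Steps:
s = 3 (s = Add(-1, 4) = 3)
j = -3 (j = Add(4, Mul(-1, 7)) = Add(4, -7) = -3)
a = 0 (a = Add(-9, Pow(-3, 2)) = Add(-9, 9) = 0)
d = 0 (d = Mul(0, Pow(Add(3, -3), 2)) = Mul(0, Pow(0, 2)) = Mul(0, 0) = 0)
Pow(Add(a, d), Rational(1, 2)) = Pow(Add(0, 0), Rational(1, 2)) = Pow(0, Rational(1, 2)) = 0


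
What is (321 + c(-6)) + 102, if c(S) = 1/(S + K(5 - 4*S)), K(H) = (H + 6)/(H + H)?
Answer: 132341/313 ≈ 422.81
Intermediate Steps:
K(H) = (6 + H)/(2*H) (K(H) = (6 + H)/((2*H)) = (6 + H)*(1/(2*H)) = (6 + H)/(2*H))
c(S) = 1/(S + (11 - 4*S)/(2*(5 - 4*S))) (c(S) = 1/(S + (6 + (5 - 4*S))/(2*(5 - 4*S))) = 1/(S + (11 - 4*S)/(2*(5 - 4*S))))
(321 + c(-6)) + 102 = (321 + 2*(-5 + 4*(-6))/(-11 - 6*(-6) + 8*(-6)²)) + 102 = (321 + 2*(-5 - 24)/(-11 + 36 + 8*36)) + 102 = (321 + 2*(-29)/(-11 + 36 + 288)) + 102 = (321 + 2*(-29)/313) + 102 = (321 + 2*(1/313)*(-29)) + 102 = (321 - 58/313) + 102 = 100415/313 + 102 = 132341/313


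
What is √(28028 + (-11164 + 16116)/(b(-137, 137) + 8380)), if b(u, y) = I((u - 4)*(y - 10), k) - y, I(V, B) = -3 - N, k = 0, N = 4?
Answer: √118826722510/2059 ≈ 167.42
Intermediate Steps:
I(V, B) = -7 (I(V, B) = -3 - 1*4 = -3 - 4 = -7)
b(u, y) = -7 - y
√(28028 + (-11164 + 16116)/(b(-137, 137) + 8380)) = √(28028 + (-11164 + 16116)/((-7 - 1*137) + 8380)) = √(28028 + 4952/((-7 - 137) + 8380)) = √(28028 + 4952/(-144 + 8380)) = √(28028 + 4952/8236) = √(28028 + 4952*(1/8236)) = √(28028 + 1238/2059) = √(57710890/2059) = √118826722510/2059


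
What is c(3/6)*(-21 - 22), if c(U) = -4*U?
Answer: 86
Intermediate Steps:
c(3/6)*(-21 - 22) = (-12/6)*(-21 - 22) = -12/6*(-43) = -4*1/2*(-43) = -2*(-43) = 86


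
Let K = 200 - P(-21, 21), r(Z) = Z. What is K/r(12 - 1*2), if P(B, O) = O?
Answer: 179/10 ≈ 17.900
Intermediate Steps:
K = 179 (K = 200 - 1*21 = 200 - 21 = 179)
K/r(12 - 1*2) = 179/(12 - 1*2) = 179/(12 - 2) = 179/10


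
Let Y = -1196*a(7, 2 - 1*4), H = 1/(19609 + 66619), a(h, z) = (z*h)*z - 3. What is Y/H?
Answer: -2578217200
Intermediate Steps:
a(h, z) = -3 + h*z² (a(h, z) = (h*z)*z - 3 = h*z² - 3 = -3 + h*z²)
H = 1/86228 ≈ 1.1597e-5
Y = -29900 (Y = -1196*(-3 + 7*(2 - 1*4)²) = -1196*(-3 + 7*(2 - 4)²) = -1196*(-3 + 7*(-2)²) = -1196*(-3 + 7*4) = -1196*(-3 + 28) = -1196*25 = -29900)
Y/H = -29900/1/86228 = -29900*86228 = -2578217200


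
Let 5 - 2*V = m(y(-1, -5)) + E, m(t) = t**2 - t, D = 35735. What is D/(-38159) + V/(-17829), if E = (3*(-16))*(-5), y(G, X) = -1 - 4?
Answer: -1264126495/1360673622 ≈ -0.92904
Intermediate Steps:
y(G, X) = -5
E = 240 (E = -48*(-5) = 240)
V = -265/2 (V = 5/2 - (-5*(-1 - 5) + 240)/2 = 5/2 - (-5*(-6) + 240)/2 = 5/2 - (30 + 240)/2 = 5/2 - 1/2*270 = 5/2 - 135 = -265/2 ≈ -132.50)
D/(-38159) + V/(-17829) = 35735/(-38159) - 265/2/(-17829) = 35735*(-1/38159) - 265/2*(-1/17829) = -35735/38159 + 265/35658 = -1264126495/1360673622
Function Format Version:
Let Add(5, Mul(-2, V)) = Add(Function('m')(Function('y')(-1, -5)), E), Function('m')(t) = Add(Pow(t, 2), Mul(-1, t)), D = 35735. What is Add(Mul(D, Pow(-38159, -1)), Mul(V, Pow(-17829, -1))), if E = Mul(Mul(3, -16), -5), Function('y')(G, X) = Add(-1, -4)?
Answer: Rational(-1264126495, 1360673622) ≈ -0.92904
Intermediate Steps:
Function('y')(G, X) = -5
E = 240 (E = Mul(-48, -5) = 240)
V = Rational(-265, 2) (V = Add(Rational(5, 2), Mul(Rational(-1, 2), Add(Mul(-5, Add(-1, -5)), 240))) = Add(Rational(5, 2), Mul(Rational(-1, 2), Add(Mul(-5, -6), 240))) = Add(Rational(5, 2), Mul(Rational(-1, 2), Add(30, 240))) = Add(Rational(5, 2), Mul(Rational(-1, 2), 270)) = Add(Rational(5, 2), -135) = Rational(-265, 2) ≈ -132.50)
Add(Mul(D, Pow(-38159, -1)), Mul(V, Pow(-17829, -1))) = Add(Mul(35735, Pow(-38159, -1)), Mul(Rational(-265, 2), Pow(-17829, -1))) = Add(Mul(35735, Rational(-1, 38159)), Mul(Rational(-265, 2), Rational(-1, 17829))) = Add(Rational(-35735, 38159), Rational(265, 35658)) = Rational(-1264126495, 1360673622)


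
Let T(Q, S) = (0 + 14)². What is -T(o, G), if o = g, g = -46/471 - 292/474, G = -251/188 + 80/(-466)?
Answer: -196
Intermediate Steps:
G = -66003/43804 (G = -251*1/188 + 80*(-1/466) = -251/188 - 40/233 = -66003/43804 ≈ -1.5068)
g = -8852/12403 (g = -46*1/471 - 292*1/474 = -46/471 - 146/237 = -8852/12403 ≈ -0.71370)
o = -8852/12403 ≈ -0.71370
T(Q, S) = 196 (T(Q, S) = 14² = 196)
-T(o, G) = -1*196 = -196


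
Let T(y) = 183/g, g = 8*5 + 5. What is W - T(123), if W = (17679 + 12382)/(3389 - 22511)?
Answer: -539119/95610 ≈ -5.6387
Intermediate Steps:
g = 45 (g = 40 + 5 = 45)
W = -30061/19122 (W = 30061/(-19122) = 30061*(-1/19122) = -30061/19122 ≈ -1.5721)
T(y) = 61/15 (T(y) = 183/45 = 183*(1/45) = 61/15)
W - T(123) = -30061/19122 - 1*61/15 = -30061/19122 - 61/15 = -539119/95610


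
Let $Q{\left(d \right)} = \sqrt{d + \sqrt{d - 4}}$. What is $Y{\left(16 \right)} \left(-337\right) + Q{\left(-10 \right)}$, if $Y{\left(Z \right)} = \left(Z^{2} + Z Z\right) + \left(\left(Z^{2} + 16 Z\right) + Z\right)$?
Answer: $-350480 + \sqrt{-10 + i \sqrt{14}} \approx -3.5048 \cdot 10^{5} + 3.2154 i$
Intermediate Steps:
$Y{\left(Z \right)} = 3 Z^{2} + 17 Z$ ($Y{\left(Z \right)} = \left(Z^{2} + Z^{2}\right) + \left(Z^{2} + 17 Z\right) = 2 Z^{2} + \left(Z^{2} + 17 Z\right) = 3 Z^{2} + 17 Z$)
$Q{\left(d \right)} = \sqrt{d + \sqrt{-4 + d}}$
$Y{\left(16 \right)} \left(-337\right) + Q{\left(-10 \right)} = 16 \left(17 + 3 \cdot 16\right) \left(-337\right) + \sqrt{-10 + \sqrt{-4 - 10}} = 16 \left(17 + 48\right) \left(-337\right) + \sqrt{-10 + \sqrt{-14}} = 16 \cdot 65 \left(-337\right) + \sqrt{-10 + i \sqrt{14}} = 1040 \left(-337\right) + \sqrt{-10 + i \sqrt{14}} = -350480 + \sqrt{-10 + i \sqrt{14}}$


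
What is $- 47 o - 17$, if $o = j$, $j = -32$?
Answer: $1487$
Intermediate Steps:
$o = -32$
$- 47 o - 17 = \left(-47\right) \left(-32\right) - 17 = 1504 - 17 = 1487$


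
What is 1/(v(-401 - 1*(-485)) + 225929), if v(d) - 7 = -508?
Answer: 1/225428 ≈ 4.4360e-6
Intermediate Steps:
v(d) = -501 (v(d) = 7 - 508 = -501)
1/(v(-401 - 1*(-485)) + 225929) = 1/(-501 + 225929) = 1/225428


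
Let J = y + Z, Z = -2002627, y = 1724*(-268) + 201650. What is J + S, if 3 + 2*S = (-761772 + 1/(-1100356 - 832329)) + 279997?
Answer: -9678492212261/3865370 ≈ -2.5039e+6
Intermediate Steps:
y = -260382 (y = -462032 + 201650 = -260382)
S = -931125113931/3865370 (S = -3/2 + ((-761772 + 1/(-1100356 - 832329)) + 279997)/2 = -3/2 + ((-761772 + 1/(-1932685)) + 279997)/2 = -3/2 + ((-761772 - 1/1932685) + 279997)/2 = -3/2 + (-1472265317821/1932685 + 279997)/2 = -3/2 + (½)*(-931119315876/1932685) = -3/2 - 465559657938/1932685 = -931125113931/3865370 ≈ -2.4089e+5)
J = -2263009 (J = -260382 - 2002627 = -2263009)
J + S = -2263009 - 931125113931/3865370 = -9678492212261/3865370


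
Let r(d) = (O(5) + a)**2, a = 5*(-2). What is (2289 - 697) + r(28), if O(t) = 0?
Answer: 1692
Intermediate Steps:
a = -10
r(d) = 100 (r(d) = (0 - 10)**2 = (-10)**2 = 100)
(2289 - 697) + r(28) = (2289 - 697) + 100 = 1592 + 100 = 1692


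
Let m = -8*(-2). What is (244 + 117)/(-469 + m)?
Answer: -361/453 ≈ -0.79691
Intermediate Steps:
m = 16
(244 + 117)/(-469 + m) = (244 + 117)/(-469 + 16) = 361/(-453) = 361*(-1/453) = -361/453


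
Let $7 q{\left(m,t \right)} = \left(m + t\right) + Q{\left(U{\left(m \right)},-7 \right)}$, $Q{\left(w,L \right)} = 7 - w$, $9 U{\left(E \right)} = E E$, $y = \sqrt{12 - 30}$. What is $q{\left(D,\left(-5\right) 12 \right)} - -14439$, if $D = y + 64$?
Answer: $\frac{905678}{63} - \frac{17 i \sqrt{2}}{3} \approx 14376.0 - 8.0139 i$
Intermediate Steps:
$y = 3 i \sqrt{2}$ ($y = \sqrt{-18} = 3 i \sqrt{2} \approx 4.2426 i$)
$U{\left(E \right)} = \frac{E^{2}}{9}$ ($U{\left(E \right)} = \frac{E E}{9} = \frac{E^{2}}{9}$)
$D = 64 + 3 i \sqrt{2}$ ($D = 3 i \sqrt{2} + 64 = 64 + 3 i \sqrt{2} \approx 64.0 + 4.2426 i$)
$q{\left(m,t \right)} = 1 - \frac{m^{2}}{63} + \frac{m}{7} + \frac{t}{7}$ ($q{\left(m,t \right)} = \frac{\left(m + t\right) - \left(-7 + \frac{m^{2}}{9}\right)}{7} = \frac{7 + m + t - \frac{m^{2}}{9}}{7} = 1 - \frac{m^{2}}{63} + \frac{m}{7} + \frac{t}{7}$)
$q{\left(D,\left(-5\right) 12 \right)} - -14439 = \left(1 - \frac{\left(64 + 3 i \sqrt{2}\right)^{2}}{63} + \frac{64 + 3 i \sqrt{2}}{7} + \frac{\left(-5\right) 12}{7}\right) - -14439 = \left(1 - \frac{\left(64 + 3 i \sqrt{2}\right)^{2}}{63} + \left(\frac{64}{7} + \frac{3 i \sqrt{2}}{7}\right) + \frac{1}{7} \left(-60\right)\right) + 14439 = \left(1 - \frac{\left(64 + 3 i \sqrt{2}\right)^{2}}{63} + \left(\frac{64}{7} + \frac{3 i \sqrt{2}}{7}\right) - \frac{60}{7}\right) + 14439 = \left(\frac{11}{7} - \frac{\left(64 + 3 i \sqrt{2}\right)^{2}}{63} + \frac{3 i \sqrt{2}}{7}\right) + 14439 = \frac{101084}{7} - \frac{\left(64 + 3 i \sqrt{2}\right)^{2}}{63} + \frac{3 i \sqrt{2}}{7}$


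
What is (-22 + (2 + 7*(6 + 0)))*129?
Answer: 2838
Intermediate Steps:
(-22 + (2 + 7*(6 + 0)))*129 = (-22 + (2 + 7*6))*129 = (-22 + (2 + 42))*129 = (-22 + 44)*129 = 22*129 = 2838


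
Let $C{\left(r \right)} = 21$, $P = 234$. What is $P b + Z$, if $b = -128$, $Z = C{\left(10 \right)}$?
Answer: $-29931$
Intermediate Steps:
$Z = 21$
$P b + Z = 234 \left(-128\right) + 21 = -29952 + 21 = -29931$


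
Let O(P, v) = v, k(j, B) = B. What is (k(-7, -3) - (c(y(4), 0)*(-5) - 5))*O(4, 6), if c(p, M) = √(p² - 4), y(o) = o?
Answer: 12 + 60*√3 ≈ 115.92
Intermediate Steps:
c(p, M) = √(-4 + p²)
(k(-7, -3) - (c(y(4), 0)*(-5) - 5))*O(4, 6) = (-3 - (√(-4 + 4²)*(-5) - 5))*6 = (-3 - (√(-4 + 16)*(-5) - 5))*6 = (-3 - (√12*(-5) - 5))*6 = (-3 - ((2*√3)*(-5) - 5))*6 = (-3 - (-10*√3 - 5))*6 = (-3 - (-5 - 10*√3))*6 = (-3 + (5 + 10*√3))*6 = (2 + 10*√3)*6 = 12 + 60*√3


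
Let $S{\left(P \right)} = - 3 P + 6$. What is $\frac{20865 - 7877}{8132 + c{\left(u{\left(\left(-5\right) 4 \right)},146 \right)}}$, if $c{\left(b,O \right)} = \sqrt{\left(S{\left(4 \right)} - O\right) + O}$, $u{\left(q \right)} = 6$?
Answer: $\frac{52809208}{33064715} - \frac{6494 i \sqrt{6}}{33064715} \approx 1.5971 - 0.00048109 i$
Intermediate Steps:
$S{\left(P \right)} = 6 - 3 P$
$c{\left(b,O \right)} = i \sqrt{6}$ ($c{\left(b,O \right)} = \sqrt{\left(\left(6 - 12\right) - O\right) + O} = \sqrt{\left(-6 - O\right) + O} = \sqrt{-6} = i \sqrt{6}$)
$\frac{20865 - 7877}{8132 + c{\left(u{\left(\left(-5\right) 4 \right)},146 \right)}} = \frac{20865 - 7877}{8132 + i \sqrt{6}} = \frac{12988}{8132 + i \sqrt{6}}$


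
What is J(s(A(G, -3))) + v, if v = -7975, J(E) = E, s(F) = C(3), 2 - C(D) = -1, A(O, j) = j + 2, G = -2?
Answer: -7972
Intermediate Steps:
A(O, j) = 2 + j
C(D) = 3 (C(D) = 2 - 1*(-1) = 2 + 1 = 3)
s(F) = 3
J(s(A(G, -3))) + v = 3 - 7975 = -7972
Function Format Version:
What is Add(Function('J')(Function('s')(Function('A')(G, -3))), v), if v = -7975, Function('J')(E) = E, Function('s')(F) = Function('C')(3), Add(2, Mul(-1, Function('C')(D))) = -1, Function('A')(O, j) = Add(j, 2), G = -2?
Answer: -7972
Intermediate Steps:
Function('A')(O, j) = Add(2, j)
Function('C')(D) = 3 (Function('C')(D) = Add(2, Mul(-1, -1)) = Add(2, 1) = 3)
Function('s')(F) = 3
Add(Function('J')(Function('s')(Function('A')(G, -3))), v) = Add(3, -7975) = -7972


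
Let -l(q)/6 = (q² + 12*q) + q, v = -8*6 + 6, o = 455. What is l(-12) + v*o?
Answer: -19038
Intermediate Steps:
v = -42 (v = -48 + 6 = -42)
l(q) = -78*q - 6*q² (l(q) = -6*((q² + 12*q) + q) = -6*(q² + 13*q) = -78*q - 6*q²)
l(-12) + v*o = -6*(-12)*(13 - 12) - 42*455 = -6*(-12)*1 - 19110 = 72 - 19110 = -19038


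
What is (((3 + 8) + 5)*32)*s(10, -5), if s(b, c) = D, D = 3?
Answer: 1536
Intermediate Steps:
s(b, c) = 3
(((3 + 8) + 5)*32)*s(10, -5) = (((3 + 8) + 5)*32)*3 = ((11 + 5)*32)*3 = (16*32)*3 = 512*3 = 1536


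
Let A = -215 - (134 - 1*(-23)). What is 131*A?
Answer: -48732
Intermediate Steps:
A = -372 (A = -215 - (134 + 23) = -215 - 1*157 = -215 - 157 = -372)
131*A = 131*(-372) = -48732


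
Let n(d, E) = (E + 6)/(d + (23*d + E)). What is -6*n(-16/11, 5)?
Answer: 726/329 ≈ 2.2067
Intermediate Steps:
n(d, E) = (6 + E)/(E + 24*d) (n(d, E) = (6 + E)/(d + (E + 23*d)) = (6 + E)/(E + 24*d))
-6*n(-16/11, 5) = -6*(6 + 5)/(5 + 24*(-16/11)) = -6*11/(5 + 24*(-16*1/11)) = -6*11/(5 + 24*(-16/11)) = -6*11/(5 - 384/11) = -6*11/(-329/11) = -(-66)*11/329 = -6*(-121/329) = 726/329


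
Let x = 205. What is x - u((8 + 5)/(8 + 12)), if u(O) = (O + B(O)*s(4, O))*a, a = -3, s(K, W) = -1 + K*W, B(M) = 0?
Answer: 4139/20 ≈ 206.95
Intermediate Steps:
u(O) = -3*O (u(O) = (O + 0*(-1 + 4*O))*(-3) = (O + 0)*(-3) = O*(-3) = -3*O)
x - u((8 + 5)/(8 + 12)) = 205 - (-3)*(8 + 5)/(8 + 12) = 205 - (-3)*13/20 = 205 - 1*(-39/20) = 205 + 39/20 = 4139/20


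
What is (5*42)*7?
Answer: 1470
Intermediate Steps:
(5*42)*7 = 210*7 = 1470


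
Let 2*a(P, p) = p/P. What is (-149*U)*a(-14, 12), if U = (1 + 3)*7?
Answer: 1788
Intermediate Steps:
U = 28 (U = 4*7 = 28)
a(P, p) = p/(2*P) (a(P, p) = (p/P)/2 = p/(2*P))
(-149*U)*a(-14, 12) = (-149*28)*((½)*12/(-14)) = -2086*12*(-1)/14 = -4172*(-3/7) = 1788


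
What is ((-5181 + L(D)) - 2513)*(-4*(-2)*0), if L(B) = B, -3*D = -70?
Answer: 0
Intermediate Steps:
D = 70/3 (D = -⅓*(-70) = 70/3 ≈ 23.333)
((-5181 + L(D)) - 2513)*(-4*(-2)*0) = ((-5181 + 70/3) - 2513)*(-4*(-2)*0) = (-15473/3 - 2513)*(8*0) = -23012/3*0 = 0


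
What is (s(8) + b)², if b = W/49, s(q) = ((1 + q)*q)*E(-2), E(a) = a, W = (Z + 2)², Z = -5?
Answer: 49660209/2401 ≈ 20683.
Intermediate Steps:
W = 9 (W = (-5 + 2)² = (-3)² = 9)
s(q) = -2*q*(1 + q) (s(q) = ((1 + q)*q)*(-2) = (q*(1 + q))*(-2) = -2*q*(1 + q))
b = 9/49 ≈ 0.18367
(s(8) + b)² = (-2*8*(1 + 8) + 9/49)² = (-2*8*9 + 9/49)² = (-144 + 9/49)² = (-7047/49)² = 49660209/2401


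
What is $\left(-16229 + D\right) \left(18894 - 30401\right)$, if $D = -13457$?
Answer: $341596802$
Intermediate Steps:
$\left(-16229 + D\right) \left(18894 - 30401\right) = \left(-16229 - 13457\right) \left(18894 - 30401\right) = \left(-29686\right) \left(-11507\right) = 341596802$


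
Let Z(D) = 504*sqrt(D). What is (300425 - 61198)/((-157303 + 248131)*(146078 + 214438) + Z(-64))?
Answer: 6044348376001/827339174594381968 - 1674589*I/1861513142837359428 ≈ 7.3058e-6 - 8.9959e-13*I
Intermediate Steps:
(300425 - 61198)/((-157303 + 248131)*(146078 + 214438) + Z(-64)) = (300425 - 61198)/((-157303 + 248131)*(146078 + 214438) + 504*sqrt(-64)) = 239227/(90828*360516 + 504*(8*I)) = 239227/(32744947248 + 4032*I) = 239227*((32744947248 - 4032*I)/1072231570274319030528) = 239227*(32744947248 - 4032*I)/1072231570274319030528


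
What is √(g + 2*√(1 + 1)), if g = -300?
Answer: √(-300 + 2*√2) ≈ 17.239*I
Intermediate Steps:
√(g + 2*√(1 + 1)) = √(-300 + 2*√(1 + 1)) = √(-300 + 2*√2)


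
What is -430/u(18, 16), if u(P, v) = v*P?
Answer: -215/144 ≈ -1.4931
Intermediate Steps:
u(P, v) = P*v
-430/u(18, 16) = -430/(18*16) = -430/288 = -430*1/288 = -215/144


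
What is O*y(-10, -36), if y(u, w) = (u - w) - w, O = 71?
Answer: 4402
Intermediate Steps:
y(u, w) = u - 2*w
O*y(-10, -36) = 71*(-10 - 2*(-36)) = 71*(-10 + 72) = 71*62 = 4402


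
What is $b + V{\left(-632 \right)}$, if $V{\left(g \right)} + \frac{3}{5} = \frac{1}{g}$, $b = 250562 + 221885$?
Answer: $\frac{1492930619}{3160} \approx 4.7245 \cdot 10^{5}$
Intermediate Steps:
$b = 472447$
$V{\left(g \right)} = - \frac{3}{5} + \frac{1}{g}$
$b + V{\left(-632 \right)} = 472447 - \left(\frac{3}{5} - \frac{1}{-632}\right) = 472447 - \frac{1901}{3160} = \frac{1492930619}{3160}$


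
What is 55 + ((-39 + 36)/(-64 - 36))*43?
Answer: 5629/100 ≈ 56.290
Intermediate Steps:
55 + ((-39 + 36)/(-64 - 36))*43 = 55 - 3/(-100)*43 = 55 - 3*(-1/100)*43 = 55 + (3/100)*43 = 55 + 129/100 = 5629/100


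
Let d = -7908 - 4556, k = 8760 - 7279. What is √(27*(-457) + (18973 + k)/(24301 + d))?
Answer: I*√35278194957/1691 ≈ 111.07*I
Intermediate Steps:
k = 1481
d = -12464
√(27*(-457) + (18973 + k)/(24301 + d)) = √(27*(-457) + (18973 + 1481)/(24301 - 12464)) = √(-12339 + 20454/11837) = √(-12339 + 20454*(1/11837)) = √(-12339 + 2922/1691) = √(-20862327/1691) = I*√35278194957/1691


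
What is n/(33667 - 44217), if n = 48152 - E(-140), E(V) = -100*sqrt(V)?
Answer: -24076/5275 - 4*I*sqrt(35)/211 ≈ -4.5642 - 0.11215*I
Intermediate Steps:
n = 48152 + 200*I*sqrt(35) (n = 48152 - (-100)*sqrt(-140) = 48152 - (-100)*2*I*sqrt(35) = 48152 - (-200)*I*sqrt(35) = 48152 + 200*I*sqrt(35) ≈ 48152.0 + 1183.2*I)
n/(33667 - 44217) = (48152 + 200*I*sqrt(35))/(33667 - 44217) = (48152 + 200*I*sqrt(35))/(-10550) = (48152 + 200*I*sqrt(35))*(-1/10550) = -24076/5275 - 4*I*sqrt(35)/211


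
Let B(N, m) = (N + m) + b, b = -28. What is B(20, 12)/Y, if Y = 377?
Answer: 4/377 ≈ 0.010610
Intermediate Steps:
B(N, m) = -28 + N + m (B(N, m) = (N + m) - 28 = -28 + N + m)
B(20, 12)/Y = (-28 + 20 + 12)/377 = 4*(1/377) = 4/377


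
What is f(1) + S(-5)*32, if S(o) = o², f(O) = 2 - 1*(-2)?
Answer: 804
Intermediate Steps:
f(O) = 4 (f(O) = 2 + 2 = 4)
f(1) + S(-5)*32 = 4 + (-5)²*32 = 4 + 25*32 = 4 + 800 = 804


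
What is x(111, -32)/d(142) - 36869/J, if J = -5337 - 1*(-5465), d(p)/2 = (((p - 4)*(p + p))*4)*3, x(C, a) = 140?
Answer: -541863413/1881216 ≈ -288.04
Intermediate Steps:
d(p) = 48*p*(-4 + p) (d(p) = 2*((((p - 4)*(p + p))*4)*3) = 2*((((-4 + p)*(2*p))*4)*3) = 2*(((2*p*(-4 + p))*4)*3) = 2*((8*p*(-4 + p))*3) = 2*(24*p*(-4 + p)) = 48*p*(-4 + p))
J = 128 (J = -5337 + 5465 = 128)
x(111, -32)/d(142) - 36869/J = 140/((48*142*(-4 + 142))) - 36869/128 = 140/((48*142*138)) - 36869*1/128 = 140/940608 - 36869/128 = 140*(1/940608) - 36869/128 = 35/235152 - 36869/128 = -541863413/1881216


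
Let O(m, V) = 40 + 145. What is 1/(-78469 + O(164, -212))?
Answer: -1/78284 ≈ -1.2774e-5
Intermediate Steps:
O(m, V) = 185
1/(-78469 + O(164, -212)) = 1/(-78469 + 185) = 1/(-78284) = -1/78284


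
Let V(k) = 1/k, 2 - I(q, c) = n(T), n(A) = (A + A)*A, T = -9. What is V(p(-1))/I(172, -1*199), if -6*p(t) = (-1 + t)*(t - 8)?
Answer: 1/480 ≈ 0.0020833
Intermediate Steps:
n(A) = 2*A**2 (n(A) = (2*A)*A = 2*A**2)
I(q, c) = -160 (I(q, c) = 2 - 2*(-9)**2 = 2 - 2*81 = 2 - 1*162 = 2 - 162 = -160)
p(t) = -(-1 + t)*(-8 + t)/6 (p(t) = -(-1 + t)*(t - 8)/6 = -(-1 + t)*(-8 + t)/6)
V(p(-1))/I(172, -1*199) = 1/(-4/3 - 1/6*(-1)**2 + (3/2)*(-1)*(-160)) = -1/160/(-4/3 - 1/6*1 - 3/2) = -1/160/(-4/3 - 1/6 - 3/2) = -1/160/(-3) = -1/3*(-1/160) = 1/480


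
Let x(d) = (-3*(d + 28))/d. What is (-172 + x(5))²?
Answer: 919681/25 ≈ 36787.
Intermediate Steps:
x(d) = (-84 - 3*d)/d (x(d) = (-3*(28 + d))/d = (-84 - 3*d)/d)
(-172 + x(5))² = (-172 + (-3 - 84/5))² = (-172 - 99/5)² = (-959/5)² = 919681/25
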